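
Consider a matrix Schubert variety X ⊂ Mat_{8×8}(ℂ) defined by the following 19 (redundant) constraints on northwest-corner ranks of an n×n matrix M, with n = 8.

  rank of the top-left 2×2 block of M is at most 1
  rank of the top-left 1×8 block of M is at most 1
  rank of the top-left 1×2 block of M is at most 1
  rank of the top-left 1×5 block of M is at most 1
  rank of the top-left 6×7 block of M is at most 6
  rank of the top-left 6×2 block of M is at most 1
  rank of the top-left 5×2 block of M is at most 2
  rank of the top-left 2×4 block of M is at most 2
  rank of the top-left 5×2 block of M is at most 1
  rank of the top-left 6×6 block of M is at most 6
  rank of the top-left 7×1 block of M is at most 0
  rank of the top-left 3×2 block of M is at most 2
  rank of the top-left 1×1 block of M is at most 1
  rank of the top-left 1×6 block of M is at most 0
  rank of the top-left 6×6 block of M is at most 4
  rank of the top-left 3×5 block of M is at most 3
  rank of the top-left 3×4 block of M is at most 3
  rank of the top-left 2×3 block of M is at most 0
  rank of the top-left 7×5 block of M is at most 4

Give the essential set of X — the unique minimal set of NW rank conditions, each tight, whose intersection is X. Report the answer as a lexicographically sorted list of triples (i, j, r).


Computing R[i][j] = min implied NW-rank bound (n=8, 19 conditions):

  0  0  0  0  0  0  1  1
  0  0  0  1  1  1  2  2
  0  1  1  2  2  2  3  3
  0  1  2  3  3  3  4  4
  0  1  2  3  4  4  5  5
  0  1  2  3  4  4  5  6
  0  1  2  3  4  5  6  7
  1  2  3  4  5  6  7  8

reading off 1-entries of Δ²R: w = (7, 4, 2, 3, 5, 8, 6, 1).

Fulton essential set (4 of the 15 Rothe cells):

[(1, 6, 0), (2, 3, 0), (6, 6, 4), (7, 1, 0)]


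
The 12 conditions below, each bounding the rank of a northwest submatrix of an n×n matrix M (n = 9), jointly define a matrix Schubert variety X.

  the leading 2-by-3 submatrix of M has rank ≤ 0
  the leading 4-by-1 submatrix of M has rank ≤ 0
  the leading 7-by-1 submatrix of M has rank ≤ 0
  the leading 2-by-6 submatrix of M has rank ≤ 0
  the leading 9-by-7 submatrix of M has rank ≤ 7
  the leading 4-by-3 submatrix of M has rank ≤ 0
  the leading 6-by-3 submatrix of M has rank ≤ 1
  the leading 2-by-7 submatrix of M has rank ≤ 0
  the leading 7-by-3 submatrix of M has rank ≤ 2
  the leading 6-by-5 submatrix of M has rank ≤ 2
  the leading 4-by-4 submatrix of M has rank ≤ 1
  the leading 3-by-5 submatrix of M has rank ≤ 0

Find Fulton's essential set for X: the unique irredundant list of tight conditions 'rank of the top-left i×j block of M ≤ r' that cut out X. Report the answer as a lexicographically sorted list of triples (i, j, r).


Propagating the 12 rank bounds to every northwest block:

  R[1]: 0 | 0 | 0 | 0 | 0 | 0 | 0 | 1 | 1
  R[2]: 0 | 0 | 0 | 0 | 0 | 0 | 0 | 1 | 2
  R[3]: 0 | 0 | 0 | 0 | 0 | 1 | 1 | 2 | 3
  R[4]: 0 | 0 | 0 | 1 | 1 | 2 | 2 | 3 | 4
  R[5]: 0 | 1 | 1 | 2 | 2 | 3 | 3 | 4 | 5
  R[6]: 0 | 1 | 1 | 2 | 2 | 3 | 4 | 5 | 6
  R[7]: 0 | 1 | 2 | 3 | 3 | 4 | 5 | 6 | 7
  R[8]: 1 | 2 | 3 | 4 | 4 | 5 | 6 | 7 | 8
  R[9]: 1 | 2 | 3 | 4 | 5 | 6 | 7 | 8 | 9

hence w(1..9) = (8, 9, 6, 4, 2, 7, 3, 1, 5).

ℓ(w)=27; the 6 essential cells (i,j,r):

[(2, 7, 0), (3, 5, 0), (4, 3, 0), (6, 3, 1), (6, 5, 2), (7, 1, 0)]


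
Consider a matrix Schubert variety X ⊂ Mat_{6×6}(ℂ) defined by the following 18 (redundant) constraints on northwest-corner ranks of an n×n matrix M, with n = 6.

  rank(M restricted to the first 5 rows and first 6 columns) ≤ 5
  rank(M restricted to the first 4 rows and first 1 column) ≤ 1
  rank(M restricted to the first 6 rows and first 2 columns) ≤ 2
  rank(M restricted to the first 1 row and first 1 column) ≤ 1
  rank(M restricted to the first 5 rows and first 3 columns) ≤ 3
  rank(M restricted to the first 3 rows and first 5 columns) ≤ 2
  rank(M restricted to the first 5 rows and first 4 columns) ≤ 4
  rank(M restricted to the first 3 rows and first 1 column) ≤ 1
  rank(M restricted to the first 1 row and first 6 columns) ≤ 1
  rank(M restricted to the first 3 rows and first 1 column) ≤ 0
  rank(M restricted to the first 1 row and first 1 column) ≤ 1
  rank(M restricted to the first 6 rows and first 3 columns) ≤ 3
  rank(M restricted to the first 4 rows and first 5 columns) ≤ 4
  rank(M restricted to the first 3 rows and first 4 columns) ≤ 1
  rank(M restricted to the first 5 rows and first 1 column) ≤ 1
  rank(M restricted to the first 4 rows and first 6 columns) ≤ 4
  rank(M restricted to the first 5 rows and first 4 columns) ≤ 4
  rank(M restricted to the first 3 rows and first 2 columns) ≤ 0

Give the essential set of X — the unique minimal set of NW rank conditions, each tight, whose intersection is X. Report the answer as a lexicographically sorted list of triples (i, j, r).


Computing R[i][j] = min implied NW-rank bound (n=6, 18 conditions):

  i=1: 0  0  1  1  1  1
  i=2: 0  0  1  1  2  2
  i=3: 0  0  1  1  2  3
  i=4: 1  1  2  2  3  4
  i=5: 1  2  3  3  4  5
  i=6: 1  2  3  4  5  6

the unique w with this rank table is (3, 5, 6, 1, 2, 4).

|D(w)|=8, |Ess(w)|=2:

[(3, 2, 0), (3, 4, 1)]


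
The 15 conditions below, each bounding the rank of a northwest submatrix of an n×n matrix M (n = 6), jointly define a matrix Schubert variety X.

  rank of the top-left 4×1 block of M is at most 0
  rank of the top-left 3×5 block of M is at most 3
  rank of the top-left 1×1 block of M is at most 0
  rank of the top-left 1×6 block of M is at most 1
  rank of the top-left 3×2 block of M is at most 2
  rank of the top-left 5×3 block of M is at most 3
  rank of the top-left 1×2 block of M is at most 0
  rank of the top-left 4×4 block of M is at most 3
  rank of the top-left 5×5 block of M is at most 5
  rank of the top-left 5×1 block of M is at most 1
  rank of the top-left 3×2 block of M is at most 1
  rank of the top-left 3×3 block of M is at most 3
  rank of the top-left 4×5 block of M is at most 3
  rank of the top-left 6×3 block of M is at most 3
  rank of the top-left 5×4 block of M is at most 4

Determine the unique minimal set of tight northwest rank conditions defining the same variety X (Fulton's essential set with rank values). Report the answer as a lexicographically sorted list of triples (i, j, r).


Rank table r_w(6×6) implied by the 15 constraints:

  i=1: 0  0  1  1  1  1
  i=2: 0  1  2  2  2  2
  i=3: 0  1  2  3  3  3
  i=4: 0  1  2  3  3  4
  i=5: 1  2  3  4  4  5
  i=6: 1  2  3  4  5  6

so w = (3, 2, 4, 6, 1, 5).

|D(w)|=6, |Ess(w)|=3:

[(1, 2, 0), (4, 1, 0), (4, 5, 3)]


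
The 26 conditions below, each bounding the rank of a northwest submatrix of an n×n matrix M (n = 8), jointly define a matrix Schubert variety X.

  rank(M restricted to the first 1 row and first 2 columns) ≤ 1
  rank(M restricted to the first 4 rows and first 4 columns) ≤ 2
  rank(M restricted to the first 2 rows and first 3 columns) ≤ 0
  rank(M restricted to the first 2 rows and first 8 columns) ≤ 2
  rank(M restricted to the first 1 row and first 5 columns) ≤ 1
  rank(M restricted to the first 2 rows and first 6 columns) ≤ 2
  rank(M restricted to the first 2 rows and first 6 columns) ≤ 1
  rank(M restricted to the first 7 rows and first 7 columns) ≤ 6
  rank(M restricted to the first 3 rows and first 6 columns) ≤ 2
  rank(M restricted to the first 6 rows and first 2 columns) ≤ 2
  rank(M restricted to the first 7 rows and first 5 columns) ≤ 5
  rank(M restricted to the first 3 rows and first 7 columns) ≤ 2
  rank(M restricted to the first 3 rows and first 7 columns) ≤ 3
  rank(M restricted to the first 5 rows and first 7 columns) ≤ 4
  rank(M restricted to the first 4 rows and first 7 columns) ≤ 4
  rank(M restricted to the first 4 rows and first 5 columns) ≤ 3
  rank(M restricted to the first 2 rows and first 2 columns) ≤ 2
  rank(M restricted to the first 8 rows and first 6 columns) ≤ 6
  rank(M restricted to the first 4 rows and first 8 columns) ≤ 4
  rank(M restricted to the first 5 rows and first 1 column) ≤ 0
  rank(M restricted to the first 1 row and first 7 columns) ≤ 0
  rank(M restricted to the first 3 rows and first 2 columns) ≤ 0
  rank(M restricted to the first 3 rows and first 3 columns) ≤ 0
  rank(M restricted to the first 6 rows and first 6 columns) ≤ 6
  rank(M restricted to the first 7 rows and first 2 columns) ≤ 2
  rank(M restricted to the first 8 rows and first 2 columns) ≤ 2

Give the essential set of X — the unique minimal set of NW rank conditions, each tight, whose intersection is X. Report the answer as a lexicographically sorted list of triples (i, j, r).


Propagating the 26 rank bounds to every northwest block:

  row 1: 0 0 0 0 0 0 0 1
  row 2: 0 0 0 1 1 1 1 2
  row 3: 0 0 0 1 2 2 2 3
  row 4: 0 1 1 2 3 3 3 4
  row 5: 0 1 2 3 4 4 4 5
  row 6: 1 2 3 4 5 5 5 6
  row 7: 1 2 3 4 5 6 6 7
  row 8: 1 2 3 4 5 6 7 8

so w = (8, 4, 5, 2, 3, 1, 6, 7).

Rothe diagram D(w) (15 cells), 3 SE-corners (essential conditions):

[(1, 7, 0), (3, 3, 0), (5, 1, 0)]


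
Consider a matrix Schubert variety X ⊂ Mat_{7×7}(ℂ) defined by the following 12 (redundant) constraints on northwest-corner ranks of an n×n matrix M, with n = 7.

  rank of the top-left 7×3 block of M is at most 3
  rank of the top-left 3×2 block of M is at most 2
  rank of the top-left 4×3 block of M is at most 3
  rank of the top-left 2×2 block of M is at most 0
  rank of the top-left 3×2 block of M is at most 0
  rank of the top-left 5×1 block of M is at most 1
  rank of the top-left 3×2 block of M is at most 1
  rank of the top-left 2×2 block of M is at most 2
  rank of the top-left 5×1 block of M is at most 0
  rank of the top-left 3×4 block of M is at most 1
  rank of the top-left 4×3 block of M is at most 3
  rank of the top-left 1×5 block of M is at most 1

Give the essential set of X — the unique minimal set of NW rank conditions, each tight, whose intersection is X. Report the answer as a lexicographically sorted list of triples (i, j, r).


Rank table r_w(7×7) implied by the 12 constraints:

  0 | 0 | 1 | 1 | 1 | 1 | 1
  0 | 0 | 1 | 1 | 2 | 2 | 2
  0 | 0 | 1 | 1 | 2 | 3 | 3
  0 | 1 | 2 | 2 | 3 | 4 | 4
  0 | 1 | 2 | 3 | 4 | 5 | 5
  1 | 2 | 3 | 4 | 5 | 6 | 6
  1 | 2 | 3 | 4 | 5 | 6 | 7

giving w = (3, 5, 6, 2, 4, 1, 7) via Δ²R.

3 SE-corners of the 10-cell Rothe diagram give Ess(w):

[(3, 2, 0), (3, 4, 1), (5, 1, 0)]


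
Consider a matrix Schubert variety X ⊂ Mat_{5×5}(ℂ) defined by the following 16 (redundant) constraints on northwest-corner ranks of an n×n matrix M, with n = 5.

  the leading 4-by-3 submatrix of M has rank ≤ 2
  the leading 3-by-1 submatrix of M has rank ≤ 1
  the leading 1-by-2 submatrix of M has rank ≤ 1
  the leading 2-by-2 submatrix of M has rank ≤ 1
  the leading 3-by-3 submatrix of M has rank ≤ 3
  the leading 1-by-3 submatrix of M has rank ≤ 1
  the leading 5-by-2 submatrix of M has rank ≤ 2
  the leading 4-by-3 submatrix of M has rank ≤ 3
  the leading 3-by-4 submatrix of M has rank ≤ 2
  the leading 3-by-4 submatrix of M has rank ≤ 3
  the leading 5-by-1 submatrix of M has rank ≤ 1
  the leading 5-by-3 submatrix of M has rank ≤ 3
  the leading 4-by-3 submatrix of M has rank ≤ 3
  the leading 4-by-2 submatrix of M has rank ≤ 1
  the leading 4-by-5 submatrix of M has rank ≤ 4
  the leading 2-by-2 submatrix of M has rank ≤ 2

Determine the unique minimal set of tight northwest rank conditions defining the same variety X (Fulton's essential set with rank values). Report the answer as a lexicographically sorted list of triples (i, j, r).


Computing R[i][j] = min implied NW-rank bound (n=5, 16 conditions):

  i=1: 1 1 1 1 1
  i=2: 1 1 2 2 2
  i=3: 1 1 2 2 3
  i=4: 1 1 2 3 4
  i=5: 1 2 3 4 5

hence w(1..5) = (1, 3, 5, 4, 2).

2 SE-corners of the 4-cell Rothe diagram give Ess(w):

[(3, 4, 2), (4, 2, 1)]


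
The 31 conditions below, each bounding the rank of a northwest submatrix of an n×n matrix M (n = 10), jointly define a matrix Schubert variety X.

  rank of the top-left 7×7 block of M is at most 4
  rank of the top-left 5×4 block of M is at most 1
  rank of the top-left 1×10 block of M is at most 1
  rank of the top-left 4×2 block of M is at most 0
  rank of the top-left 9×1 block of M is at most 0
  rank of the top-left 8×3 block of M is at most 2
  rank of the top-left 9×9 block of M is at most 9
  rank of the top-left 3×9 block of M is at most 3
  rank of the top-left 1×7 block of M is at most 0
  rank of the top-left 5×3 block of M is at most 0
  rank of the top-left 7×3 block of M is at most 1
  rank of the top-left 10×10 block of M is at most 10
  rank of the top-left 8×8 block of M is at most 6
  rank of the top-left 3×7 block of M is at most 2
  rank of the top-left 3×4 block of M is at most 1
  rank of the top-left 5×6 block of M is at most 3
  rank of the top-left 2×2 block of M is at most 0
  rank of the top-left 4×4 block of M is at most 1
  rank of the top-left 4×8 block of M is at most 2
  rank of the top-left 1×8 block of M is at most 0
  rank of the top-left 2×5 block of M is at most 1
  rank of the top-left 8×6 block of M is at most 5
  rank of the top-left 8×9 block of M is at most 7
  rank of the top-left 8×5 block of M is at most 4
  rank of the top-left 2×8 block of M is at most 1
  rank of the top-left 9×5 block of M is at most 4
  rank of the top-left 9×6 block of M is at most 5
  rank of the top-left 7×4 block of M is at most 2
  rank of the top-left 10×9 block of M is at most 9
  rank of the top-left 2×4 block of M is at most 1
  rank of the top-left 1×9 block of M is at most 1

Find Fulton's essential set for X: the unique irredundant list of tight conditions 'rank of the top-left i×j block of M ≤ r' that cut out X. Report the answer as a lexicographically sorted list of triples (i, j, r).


Propagating the 31 rank bounds to every northwest block:

  row 1: 0, 0, 0, 0, 0, 0, 0, 0, 1, 1
  row 2: 0, 0, 0, 1, 1, 1, 1, 1, 2, 2
  row 3: 0, 0, 0, 1, 2, 2, 2, 2, 3, 3
  row 4: 0, 0, 0, 1, 2, 2, 2, 2, 3, 4
  row 5: 0, 0, 0, 1, 2, 3, 3, 3, 4, 5
  row 6: 0, 1, 1, 2, 3, 4, 4, 4, 5, 6
  row 7: 0, 1, 1, 2, 3, 4, 4, 5, 6, 7
  row 8: 0, 1, 2, 3, 4, 5, 5, 6, 7, 8
  row 9: 0, 1, 2, 3, 4, 5, 6, 7, 8, 9
  row 10: 1, 2, 3, 4, 5, 6, 7, 8, 9, 10

reading off 1-entries of Δ²R: w = (9, 4, 5, 10, 6, 2, 8, 3, 7, 1).

|D(w)|=29, |Ess(w)|=6:

[(1, 8, 0), (4, 8, 2), (5, 3, 0), (7, 3, 1), (7, 7, 4), (9, 1, 0)]


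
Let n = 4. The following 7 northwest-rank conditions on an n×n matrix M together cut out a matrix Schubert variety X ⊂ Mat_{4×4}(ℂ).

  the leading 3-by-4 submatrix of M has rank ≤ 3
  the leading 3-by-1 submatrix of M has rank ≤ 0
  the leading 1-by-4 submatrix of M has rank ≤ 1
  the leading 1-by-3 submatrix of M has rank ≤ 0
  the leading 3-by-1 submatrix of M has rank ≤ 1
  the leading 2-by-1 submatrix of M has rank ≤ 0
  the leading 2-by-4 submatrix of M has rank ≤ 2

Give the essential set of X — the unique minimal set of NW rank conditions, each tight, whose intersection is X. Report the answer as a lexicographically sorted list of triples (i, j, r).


Propagating the 7 rank bounds to every northwest block:

  row 1: 0 | 0 | 0 | 1
  row 2: 0 | 1 | 1 | 2
  row 3: 0 | 1 | 2 | 3
  row 4: 1 | 2 | 3 | 4

giving w = (4, 2, 3, 1) via Δ²R.

2 SE-corners of the 5-cell Rothe diagram give Ess(w):

[(1, 3, 0), (3, 1, 0)]


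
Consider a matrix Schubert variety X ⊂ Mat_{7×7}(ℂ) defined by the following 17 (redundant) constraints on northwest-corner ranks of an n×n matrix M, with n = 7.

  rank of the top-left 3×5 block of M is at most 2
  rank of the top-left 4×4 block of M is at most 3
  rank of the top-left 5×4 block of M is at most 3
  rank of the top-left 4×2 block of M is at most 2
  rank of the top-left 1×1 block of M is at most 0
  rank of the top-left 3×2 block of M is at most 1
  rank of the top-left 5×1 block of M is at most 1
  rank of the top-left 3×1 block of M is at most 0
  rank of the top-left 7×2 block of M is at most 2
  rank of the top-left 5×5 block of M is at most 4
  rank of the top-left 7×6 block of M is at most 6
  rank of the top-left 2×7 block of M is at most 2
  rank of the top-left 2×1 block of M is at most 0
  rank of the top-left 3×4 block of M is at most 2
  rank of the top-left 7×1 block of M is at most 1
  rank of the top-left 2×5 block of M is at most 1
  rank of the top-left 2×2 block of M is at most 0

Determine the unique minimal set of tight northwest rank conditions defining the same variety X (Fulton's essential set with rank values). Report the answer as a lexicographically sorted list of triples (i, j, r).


Recovering R(i,j) via the rank-extension bound from the 17 conditions:

  i=1: 0 0 1 1 1 1 1
  i=2: 0 0 1 1 1 2 2
  i=3: 0 1 2 2 2 3 3
  i=4: 1 2 3 3 3 4 4
  i=5: 1 2 3 3 4 5 5
  i=6: 1 2 3 4 5 6 6
  i=7: 1 2 3 4 5 6 7

second differences of R give the permutation w = (3, 6, 2, 1, 5, 4, 7).

D(w) has 8 cells with 4 SE-corners; essential set:

[(2, 2, 0), (2, 5, 1), (3, 1, 0), (5, 4, 3)]


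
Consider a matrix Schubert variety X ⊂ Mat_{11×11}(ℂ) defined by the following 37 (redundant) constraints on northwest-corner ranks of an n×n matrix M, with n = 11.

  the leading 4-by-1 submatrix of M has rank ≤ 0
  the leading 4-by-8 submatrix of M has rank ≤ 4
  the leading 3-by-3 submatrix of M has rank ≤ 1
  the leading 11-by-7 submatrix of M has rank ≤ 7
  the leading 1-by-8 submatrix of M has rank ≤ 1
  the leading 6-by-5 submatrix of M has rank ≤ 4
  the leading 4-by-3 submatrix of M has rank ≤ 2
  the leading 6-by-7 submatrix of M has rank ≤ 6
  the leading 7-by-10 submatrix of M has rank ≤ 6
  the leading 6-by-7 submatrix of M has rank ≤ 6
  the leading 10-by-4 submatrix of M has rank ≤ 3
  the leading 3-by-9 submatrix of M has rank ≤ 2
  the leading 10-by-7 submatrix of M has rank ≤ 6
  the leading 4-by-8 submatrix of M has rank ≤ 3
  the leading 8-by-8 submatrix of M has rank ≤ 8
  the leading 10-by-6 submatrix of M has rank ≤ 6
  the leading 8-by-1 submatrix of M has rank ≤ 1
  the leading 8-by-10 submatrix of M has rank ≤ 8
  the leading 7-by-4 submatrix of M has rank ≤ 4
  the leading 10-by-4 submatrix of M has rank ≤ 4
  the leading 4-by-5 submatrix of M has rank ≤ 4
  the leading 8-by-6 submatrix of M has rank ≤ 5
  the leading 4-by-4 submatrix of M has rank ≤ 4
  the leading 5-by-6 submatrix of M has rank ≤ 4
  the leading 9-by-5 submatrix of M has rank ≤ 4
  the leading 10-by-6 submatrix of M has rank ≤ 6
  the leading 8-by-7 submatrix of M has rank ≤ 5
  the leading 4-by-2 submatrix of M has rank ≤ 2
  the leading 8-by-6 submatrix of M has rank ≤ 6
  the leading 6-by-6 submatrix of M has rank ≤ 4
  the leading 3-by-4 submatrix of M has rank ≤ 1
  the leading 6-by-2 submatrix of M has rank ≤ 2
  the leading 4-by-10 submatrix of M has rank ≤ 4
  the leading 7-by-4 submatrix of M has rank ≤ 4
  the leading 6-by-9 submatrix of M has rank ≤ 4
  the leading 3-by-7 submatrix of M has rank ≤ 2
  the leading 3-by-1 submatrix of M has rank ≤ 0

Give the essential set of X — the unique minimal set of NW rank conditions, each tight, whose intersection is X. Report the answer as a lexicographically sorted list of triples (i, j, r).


Recovering R(i,j) via the rank-extension bound from the 37 conditions:

  R[1]: 0, 1, 1, 1, 1, 1, 1, 1, 1, 1, 1
  R[2]: 0, 1, 1, 1, 2, 2, 2, 2, 2, 2, 2
  R[3]: 0, 1, 1, 1, 2, 2, 2, 2, 2, 3, 3
  R[4]: 0, 1, 2, 2, 3, 3, 3, 3, 3, 4, 4
  R[5]: 1, 2, 3, 3, 4, 4, 4, 4, 4, 5, 5
  R[6]: 1, 2, 3, 3, 4, 4, 4, 4, 4, 5, 6
  R[7]: 1, 2, 3, 3, 4, 5, 5, 5, 5, 6, 7
  R[8]: 1, 2, 3, 3, 4, 5, 5, 6, 6, 7, 8
  R[9]: 1, 2, 3, 3, 4, 5, 6, 7, 7, 8, 9
  R[10]: 1, 2, 3, 3, 4, 5, 6, 7, 8, 9, 10
  R[11]: 1, 2, 3, 4, 5, 6, 7, 8, 9, 10, 11

reading off 1-entries of Δ²R: w = (2, 5, 10, 3, 1, 11, 6, 8, 7, 9, 4).

|D(w)|=22, |Ess(w)|=6:

[(3, 4, 1), (3, 9, 2), (4, 1, 0), (6, 9, 4), (8, 7, 5), (10, 4, 3)]


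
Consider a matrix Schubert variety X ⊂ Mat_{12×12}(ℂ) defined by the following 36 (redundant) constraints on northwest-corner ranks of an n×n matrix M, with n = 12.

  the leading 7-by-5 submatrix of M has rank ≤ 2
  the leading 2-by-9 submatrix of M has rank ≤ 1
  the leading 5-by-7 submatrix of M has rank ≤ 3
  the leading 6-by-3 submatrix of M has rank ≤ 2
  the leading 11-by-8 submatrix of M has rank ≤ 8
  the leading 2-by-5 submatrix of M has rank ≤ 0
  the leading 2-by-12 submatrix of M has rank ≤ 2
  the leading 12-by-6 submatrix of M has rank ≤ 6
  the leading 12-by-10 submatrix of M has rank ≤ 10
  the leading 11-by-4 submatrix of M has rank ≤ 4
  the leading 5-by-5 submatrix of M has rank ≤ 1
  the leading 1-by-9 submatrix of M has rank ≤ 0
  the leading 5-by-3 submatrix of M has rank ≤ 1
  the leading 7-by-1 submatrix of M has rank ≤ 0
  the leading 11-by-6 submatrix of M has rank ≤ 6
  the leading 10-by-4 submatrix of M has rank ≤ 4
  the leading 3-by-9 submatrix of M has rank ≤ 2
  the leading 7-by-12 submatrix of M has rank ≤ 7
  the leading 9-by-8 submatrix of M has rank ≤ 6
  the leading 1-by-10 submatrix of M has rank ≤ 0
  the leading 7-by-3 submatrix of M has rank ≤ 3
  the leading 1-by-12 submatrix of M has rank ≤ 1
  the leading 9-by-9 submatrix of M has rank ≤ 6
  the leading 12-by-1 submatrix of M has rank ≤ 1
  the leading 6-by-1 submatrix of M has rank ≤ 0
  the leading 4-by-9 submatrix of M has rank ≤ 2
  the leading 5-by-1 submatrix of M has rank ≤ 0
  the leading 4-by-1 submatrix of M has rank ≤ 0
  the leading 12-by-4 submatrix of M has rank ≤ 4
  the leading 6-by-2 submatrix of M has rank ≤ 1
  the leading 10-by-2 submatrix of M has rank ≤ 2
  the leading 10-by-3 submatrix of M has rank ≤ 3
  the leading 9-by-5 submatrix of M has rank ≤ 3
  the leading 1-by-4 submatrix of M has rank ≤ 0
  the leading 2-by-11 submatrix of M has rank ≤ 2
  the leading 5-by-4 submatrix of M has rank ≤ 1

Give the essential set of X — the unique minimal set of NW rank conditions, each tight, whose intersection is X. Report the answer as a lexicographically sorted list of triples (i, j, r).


Reconstructing r_w from the 36 given conditions:

  i=1: 0, 0, 0, 0, 0, 0, 0, 0, 0, 0, 1, 1
  i=2: 0, 0, 0, 0, 0, 1, 1, 1, 1, 1, 2, 2
  i=3: 0, 1, 1, 1, 1, 2, 2, 2, 2, 2, 3, 3
  i=4: 0, 1, 1, 1, 1, 2, 2, 2, 2, 3, 4, 4
  i=5: 0, 1, 1, 1, 1, 2, 3, 3, 3, 4, 5, 5
  i=6: 0, 1, 2, 2, 2, 3, 4, 4, 4, 5, 6, 6
  i=7: 0, 1, 2, 2, 2, 3, 4, 5, 5, 6, 7, 7
  i=8: 1, 2, 3, 3, 3, 4, 5, 6, 6, 7, 8, 8
  i=9: 1, 2, 3, 3, 3, 4, 5, 6, 6, 7, 8, 9
  i=10: 1, 2, 3, 4, 4, 5, 6, 7, 7, 8, 9, 10
  i=11: 1, 2, 3, 4, 5, 6, 7, 8, 8, 9, 10, 11
  i=12: 1, 2, 3, 4, 5, 6, 7, 8, 9, 10, 11, 12

so w = (11, 6, 2, 10, 7, 3, 8, 1, 12, 4, 5, 9).

D(w) has 34 cells with 8 SE-corners; essential set:

[(1, 10, 0), (2, 5, 0), (4, 9, 2), (5, 5, 1), (7, 1, 0), (7, 5, 2), (9, 5, 3), (9, 9, 6)]


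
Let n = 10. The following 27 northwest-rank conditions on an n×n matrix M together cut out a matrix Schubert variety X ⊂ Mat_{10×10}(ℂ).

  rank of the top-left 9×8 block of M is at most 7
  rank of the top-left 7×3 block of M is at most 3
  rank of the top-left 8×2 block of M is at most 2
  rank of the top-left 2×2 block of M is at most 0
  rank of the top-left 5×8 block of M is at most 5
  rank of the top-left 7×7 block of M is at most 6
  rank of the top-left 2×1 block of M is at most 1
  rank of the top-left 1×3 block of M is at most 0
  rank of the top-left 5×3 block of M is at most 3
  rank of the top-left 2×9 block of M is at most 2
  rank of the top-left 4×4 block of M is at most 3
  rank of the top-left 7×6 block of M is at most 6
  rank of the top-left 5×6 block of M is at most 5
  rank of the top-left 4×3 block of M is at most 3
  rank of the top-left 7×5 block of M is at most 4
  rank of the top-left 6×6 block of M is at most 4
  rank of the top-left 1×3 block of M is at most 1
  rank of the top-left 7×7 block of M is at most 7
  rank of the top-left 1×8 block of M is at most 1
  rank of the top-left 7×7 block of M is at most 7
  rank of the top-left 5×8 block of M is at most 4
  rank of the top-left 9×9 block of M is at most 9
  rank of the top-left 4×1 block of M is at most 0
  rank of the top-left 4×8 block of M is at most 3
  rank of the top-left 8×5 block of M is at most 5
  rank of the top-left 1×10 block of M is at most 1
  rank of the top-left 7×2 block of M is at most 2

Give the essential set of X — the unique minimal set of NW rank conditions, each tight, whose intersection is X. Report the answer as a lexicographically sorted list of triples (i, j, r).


Recovering R(i,j) via the rank-extension bound from the 27 conditions:

  0  0  0  1  1  1  1  1  1  1
  0  0  1  2  2  2  2  2  2  2
  0  1  2  3  3  3  3  3  3  3
  0  1  2  3  3  3  3  3  4  4
  1  2  3  4  4  4  4  4  5  5
  1  2  3  4  4  4  5  5  6  6
  1  2  3  4  4  5  6  6  7  7
  1  2  3  4  5  6  7  7  8  8
  1  2  3  4  5  6  7  7  8  9
  1  2  3  4  5  6  7  8  9  10

reading off 1-entries of Δ²R: w = (4, 3, 2, 9, 1, 7, 6, 5, 10, 8).

|D(w)|=15, |Ess(w)|=7:

[(1, 3, 0), (2, 2, 0), (4, 1, 0), (4, 8, 3), (6, 6, 4), (7, 5, 4), (9, 8, 7)]


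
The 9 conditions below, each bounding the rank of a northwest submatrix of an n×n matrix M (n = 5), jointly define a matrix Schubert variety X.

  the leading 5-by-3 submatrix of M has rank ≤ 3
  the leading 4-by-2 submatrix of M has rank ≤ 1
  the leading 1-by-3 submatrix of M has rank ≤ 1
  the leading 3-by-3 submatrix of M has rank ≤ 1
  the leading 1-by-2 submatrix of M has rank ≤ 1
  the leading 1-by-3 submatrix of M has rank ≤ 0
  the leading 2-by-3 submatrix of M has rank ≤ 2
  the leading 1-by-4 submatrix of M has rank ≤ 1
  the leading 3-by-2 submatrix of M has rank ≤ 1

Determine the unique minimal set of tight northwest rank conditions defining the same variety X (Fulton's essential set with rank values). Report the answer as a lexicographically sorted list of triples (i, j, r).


Reconstructing r_w from the 9 given conditions:

  i=1: 0, 0, 0, 1, 1
  i=2: 1, 1, 1, 2, 2
  i=3: 1, 1, 1, 2, 3
  i=4: 1, 1, 2, 3, 4
  i=5: 1, 2, 3, 4, 5

the unique w with this rank table is (4, 1, 5, 3, 2).

|D(w)|=6, |Ess(w)|=3:

[(1, 3, 0), (3, 3, 1), (4, 2, 1)]


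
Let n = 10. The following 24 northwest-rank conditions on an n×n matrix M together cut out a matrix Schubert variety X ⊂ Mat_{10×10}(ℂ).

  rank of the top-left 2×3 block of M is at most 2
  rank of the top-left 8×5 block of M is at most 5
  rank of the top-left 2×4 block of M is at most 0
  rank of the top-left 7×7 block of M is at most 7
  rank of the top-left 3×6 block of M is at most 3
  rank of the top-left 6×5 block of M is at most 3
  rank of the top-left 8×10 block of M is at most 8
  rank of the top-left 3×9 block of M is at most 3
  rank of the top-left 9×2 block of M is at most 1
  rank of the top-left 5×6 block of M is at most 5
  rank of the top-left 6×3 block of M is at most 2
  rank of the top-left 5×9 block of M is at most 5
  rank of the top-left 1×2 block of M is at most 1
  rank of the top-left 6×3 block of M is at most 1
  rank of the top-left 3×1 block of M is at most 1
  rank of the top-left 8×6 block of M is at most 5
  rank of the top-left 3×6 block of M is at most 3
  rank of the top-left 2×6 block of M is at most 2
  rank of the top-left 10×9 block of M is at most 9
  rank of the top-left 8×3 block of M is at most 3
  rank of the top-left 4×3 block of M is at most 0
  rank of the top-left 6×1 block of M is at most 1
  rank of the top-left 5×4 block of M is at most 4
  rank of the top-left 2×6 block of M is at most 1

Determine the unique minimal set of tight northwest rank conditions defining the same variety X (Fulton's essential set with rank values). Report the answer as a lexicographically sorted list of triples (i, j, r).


Propagating the 24 rank bounds to every northwest block:

  row 1: 0, 0, 0, 0, 1, 1, 1, 1, 1, 1
  row 2: 0, 0, 0, 0, 1, 1, 2, 2, 2, 2
  row 3: 0, 0, 0, 1, 2, 2, 3, 3, 3, 3
  row 4: 0, 0, 0, 1, 2, 3, 4, 4, 4, 4
  row 5: 1, 1, 1, 2, 3, 4, 5, 5, 5, 5
  row 6: 1, 1, 1, 2, 3, 4, 5, 6, 6, 6
  row 7: 1, 1, 2, 3, 4, 5, 6, 7, 7, 7
  row 8: 1, 1, 2, 3, 4, 5, 6, 7, 8, 8
  row 9: 1, 1, 2, 3, 4, 5, 6, 7, 8, 9
  row 10: 1, 2, 3, 4, 5, 6, 7, 8, 9, 10

second differences of R give the permutation w = (5, 7, 4, 6, 1, 8, 3, 9, 10, 2).

D(w) has 20 cells with 5 SE-corners; essential set:

[(2, 4, 0), (2, 6, 1), (4, 3, 0), (6, 3, 1), (9, 2, 1)]


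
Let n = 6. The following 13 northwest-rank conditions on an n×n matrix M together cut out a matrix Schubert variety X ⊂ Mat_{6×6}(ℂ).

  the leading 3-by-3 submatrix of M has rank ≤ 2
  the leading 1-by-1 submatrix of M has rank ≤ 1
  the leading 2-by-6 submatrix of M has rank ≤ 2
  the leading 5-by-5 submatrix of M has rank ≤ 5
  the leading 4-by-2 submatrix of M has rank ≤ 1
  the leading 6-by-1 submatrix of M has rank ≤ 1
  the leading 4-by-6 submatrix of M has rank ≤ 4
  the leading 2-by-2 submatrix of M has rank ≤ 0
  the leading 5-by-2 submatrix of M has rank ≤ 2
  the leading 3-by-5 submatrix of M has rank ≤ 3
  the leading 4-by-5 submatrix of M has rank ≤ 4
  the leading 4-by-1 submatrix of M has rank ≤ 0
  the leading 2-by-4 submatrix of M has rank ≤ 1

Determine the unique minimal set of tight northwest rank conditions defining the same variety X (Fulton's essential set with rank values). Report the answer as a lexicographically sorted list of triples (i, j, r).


Propagating the 13 rank bounds to every northwest block:

  i=1: 0 | 0 | 1 | 1 | 1 | 1
  i=2: 0 | 0 | 1 | 1 | 2 | 2
  i=3: 0 | 1 | 2 | 2 | 3 | 3
  i=4: 0 | 1 | 2 | 3 | 4 | 4
  i=5: 1 | 2 | 3 | 4 | 5 | 5
  i=6: 1 | 2 | 3 | 4 | 5 | 6

second differences of R give the permutation w = (3, 5, 2, 4, 1, 6).

3 SE-corners of the 7-cell Rothe diagram give Ess(w):

[(2, 2, 0), (2, 4, 1), (4, 1, 0)]


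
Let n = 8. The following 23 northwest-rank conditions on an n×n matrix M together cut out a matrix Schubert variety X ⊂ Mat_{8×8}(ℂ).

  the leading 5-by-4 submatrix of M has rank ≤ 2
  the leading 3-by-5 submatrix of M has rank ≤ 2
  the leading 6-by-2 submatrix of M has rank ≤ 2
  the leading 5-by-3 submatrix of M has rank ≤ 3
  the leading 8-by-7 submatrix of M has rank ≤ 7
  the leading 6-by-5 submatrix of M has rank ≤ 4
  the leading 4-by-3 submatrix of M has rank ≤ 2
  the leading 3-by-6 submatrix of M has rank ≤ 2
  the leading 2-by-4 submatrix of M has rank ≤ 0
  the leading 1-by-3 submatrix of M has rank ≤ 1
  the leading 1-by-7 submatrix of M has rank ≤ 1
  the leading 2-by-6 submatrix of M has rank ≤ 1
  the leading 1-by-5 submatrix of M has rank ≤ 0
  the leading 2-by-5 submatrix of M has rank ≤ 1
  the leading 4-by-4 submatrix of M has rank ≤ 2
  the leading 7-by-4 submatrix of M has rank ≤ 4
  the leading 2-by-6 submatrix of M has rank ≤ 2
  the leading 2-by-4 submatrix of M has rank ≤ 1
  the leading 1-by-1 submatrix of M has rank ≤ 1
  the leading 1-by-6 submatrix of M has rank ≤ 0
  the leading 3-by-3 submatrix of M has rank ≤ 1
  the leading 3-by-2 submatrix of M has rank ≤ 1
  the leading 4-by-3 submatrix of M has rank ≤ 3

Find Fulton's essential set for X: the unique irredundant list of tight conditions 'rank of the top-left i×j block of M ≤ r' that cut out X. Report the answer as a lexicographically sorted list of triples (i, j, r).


Computing R[i][j] = min implied NW-rank bound (n=8, 23 conditions):

  R[1]: 0  0  0  0  0  0  1  1
  R[2]: 0  0  0  0  1  1  2  2
  R[3]: 1  1  1  1  2  2  3  3
  R[4]: 1  2  2  2  3  3  4  4
  R[5]: 1  2  2  2  3  4  5  5
  R[6]: 1  2  3  3  4  5  6  6
  R[7]: 1  2  3  4  5  6  7  7
  R[8]: 1  2  3  4  5  6  7  8

reading off 1-entries of Δ²R: w = (7, 5, 1, 2, 6, 3, 4, 8).

3 SE-corners of the 12-cell Rothe diagram give Ess(w):

[(1, 6, 0), (2, 4, 0), (5, 4, 2)]


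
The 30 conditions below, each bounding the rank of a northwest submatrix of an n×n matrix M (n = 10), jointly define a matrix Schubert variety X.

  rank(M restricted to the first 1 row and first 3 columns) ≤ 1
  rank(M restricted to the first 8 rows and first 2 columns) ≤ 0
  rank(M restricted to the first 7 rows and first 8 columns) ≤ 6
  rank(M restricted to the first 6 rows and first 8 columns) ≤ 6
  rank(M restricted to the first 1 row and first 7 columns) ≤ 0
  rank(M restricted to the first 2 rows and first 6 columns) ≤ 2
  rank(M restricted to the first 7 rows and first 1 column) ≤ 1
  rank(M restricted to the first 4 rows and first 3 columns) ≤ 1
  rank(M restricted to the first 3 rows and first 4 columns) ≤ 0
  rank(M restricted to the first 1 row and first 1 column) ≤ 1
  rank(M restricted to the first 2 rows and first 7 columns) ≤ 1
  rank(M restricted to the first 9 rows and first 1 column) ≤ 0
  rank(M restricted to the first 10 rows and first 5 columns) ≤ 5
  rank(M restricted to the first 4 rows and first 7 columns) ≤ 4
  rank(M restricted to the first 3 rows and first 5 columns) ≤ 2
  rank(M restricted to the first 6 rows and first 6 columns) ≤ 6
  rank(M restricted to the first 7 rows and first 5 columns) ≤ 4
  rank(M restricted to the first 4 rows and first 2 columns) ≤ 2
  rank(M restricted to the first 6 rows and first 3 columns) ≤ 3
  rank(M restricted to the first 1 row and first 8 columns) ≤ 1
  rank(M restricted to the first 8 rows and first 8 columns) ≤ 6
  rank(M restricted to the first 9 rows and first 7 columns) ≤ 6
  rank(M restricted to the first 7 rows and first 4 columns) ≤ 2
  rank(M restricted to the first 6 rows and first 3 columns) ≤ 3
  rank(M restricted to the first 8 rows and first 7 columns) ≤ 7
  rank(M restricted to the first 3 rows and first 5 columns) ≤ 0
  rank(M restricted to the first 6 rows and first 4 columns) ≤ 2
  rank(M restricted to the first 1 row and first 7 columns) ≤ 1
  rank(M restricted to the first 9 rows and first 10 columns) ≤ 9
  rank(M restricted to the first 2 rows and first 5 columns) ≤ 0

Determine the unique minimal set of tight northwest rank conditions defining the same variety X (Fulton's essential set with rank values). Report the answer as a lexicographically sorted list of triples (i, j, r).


The tightest implied rank at each (i,j), from the 30 conditions:

  i=1: 0 0 0 0 0 0 0 1 1 1
  i=2: 0 0 0 0 0 1 1 2 2 2
  i=3: 0 0 0 0 0 1 2 3 3 3
  i=4: 0 0 1 1 1 2 3 4 4 4
  i=5: 0 0 1 2 2 3 4 5 5 5
  i=6: 0 0 1 2 3 4 5 6 6 6
  i=7: 0 0 1 2 3 4 5 6 7 7
  i=8: 0 0 1 2 3 4 5 6 7 8
  i=9: 0 1 2 3 4 5 6 7 8 9
  i=10: 1 2 3 4 5 6 7 8 9 10

giving w = (8, 6, 7, 3, 4, 5, 9, 10, 2, 1) via Δ²R.

D(w) has 28 cells with 4 SE-corners; essential set:

[(1, 7, 0), (3, 5, 0), (8, 2, 0), (9, 1, 0)]


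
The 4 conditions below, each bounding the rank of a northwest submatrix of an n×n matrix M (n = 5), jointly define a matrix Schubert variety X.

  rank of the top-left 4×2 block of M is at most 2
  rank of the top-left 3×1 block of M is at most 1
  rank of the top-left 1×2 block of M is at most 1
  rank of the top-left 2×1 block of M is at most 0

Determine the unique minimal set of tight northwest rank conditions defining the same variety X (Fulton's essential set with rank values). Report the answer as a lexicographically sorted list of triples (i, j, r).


Propagating the 4 rank bounds to every northwest block:

  row 1: 0 1 1 1 1
  row 2: 0 1 2 2 2
  row 3: 1 2 3 3 3
  row 4: 1 2 3 4 4
  row 5: 1 2 3 4 5

hence w(1..5) = (2, 3, 1, 4, 5).

D(w) has 2 cells with 1 SE-corner; essential set:

[(2, 1, 0)]


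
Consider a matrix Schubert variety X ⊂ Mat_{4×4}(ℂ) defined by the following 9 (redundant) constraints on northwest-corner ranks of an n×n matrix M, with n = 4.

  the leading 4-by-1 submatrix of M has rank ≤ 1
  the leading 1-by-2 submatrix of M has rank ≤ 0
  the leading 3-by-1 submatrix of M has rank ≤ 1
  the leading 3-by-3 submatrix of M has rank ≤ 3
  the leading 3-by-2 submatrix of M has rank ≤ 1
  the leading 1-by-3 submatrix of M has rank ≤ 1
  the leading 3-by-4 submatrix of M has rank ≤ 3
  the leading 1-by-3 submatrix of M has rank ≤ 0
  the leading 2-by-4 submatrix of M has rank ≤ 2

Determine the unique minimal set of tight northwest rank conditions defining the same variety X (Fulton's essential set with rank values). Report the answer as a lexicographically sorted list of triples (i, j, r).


Computing R[i][j] = min implied NW-rank bound (n=4, 9 conditions):

  row 1: 0, 0, 0, 1
  row 2: 1, 1, 1, 2
  row 3: 1, 1, 2, 3
  row 4: 1, 2, 3, 4

hence w(1..4) = (4, 1, 3, 2).

ℓ(w)=4; the 2 essential cells (i,j,r):

[(1, 3, 0), (3, 2, 1)]


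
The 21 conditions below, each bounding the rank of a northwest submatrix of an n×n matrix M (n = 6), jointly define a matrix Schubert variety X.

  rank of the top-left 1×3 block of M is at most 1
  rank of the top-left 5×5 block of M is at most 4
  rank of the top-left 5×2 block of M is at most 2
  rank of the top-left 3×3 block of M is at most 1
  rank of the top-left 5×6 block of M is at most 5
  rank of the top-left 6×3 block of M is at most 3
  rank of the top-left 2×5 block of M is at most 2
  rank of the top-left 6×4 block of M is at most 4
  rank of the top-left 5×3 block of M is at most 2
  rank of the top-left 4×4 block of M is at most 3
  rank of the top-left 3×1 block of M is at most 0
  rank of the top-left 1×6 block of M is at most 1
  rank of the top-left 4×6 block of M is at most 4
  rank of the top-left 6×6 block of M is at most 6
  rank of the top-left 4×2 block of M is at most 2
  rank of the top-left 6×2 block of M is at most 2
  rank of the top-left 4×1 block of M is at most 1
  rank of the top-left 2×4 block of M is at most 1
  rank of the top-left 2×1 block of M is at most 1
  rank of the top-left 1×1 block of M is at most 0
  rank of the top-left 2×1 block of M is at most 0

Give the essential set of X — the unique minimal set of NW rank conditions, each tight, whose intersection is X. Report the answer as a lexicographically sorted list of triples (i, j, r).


Computing R[i][j] = min implied NW-rank bound (n=6, 21 conditions):

  R[1]: 0, 1, 1, 1, 1, 1
  R[2]: 0, 1, 1, 1, 2, 2
  R[3]: 0, 1, 1, 2, 3, 3
  R[4]: 1, 2, 2, 3, 4, 4
  R[5]: 1, 2, 2, 3, 4, 5
  R[6]: 1, 2, 3, 4, 5, 6

the unique w with this rank table is (2, 5, 4, 1, 6, 3).

Rothe diagram D(w) (7 cells), 4 SE-corners (essential conditions):

[(2, 4, 1), (3, 1, 0), (3, 3, 1), (5, 3, 2)]


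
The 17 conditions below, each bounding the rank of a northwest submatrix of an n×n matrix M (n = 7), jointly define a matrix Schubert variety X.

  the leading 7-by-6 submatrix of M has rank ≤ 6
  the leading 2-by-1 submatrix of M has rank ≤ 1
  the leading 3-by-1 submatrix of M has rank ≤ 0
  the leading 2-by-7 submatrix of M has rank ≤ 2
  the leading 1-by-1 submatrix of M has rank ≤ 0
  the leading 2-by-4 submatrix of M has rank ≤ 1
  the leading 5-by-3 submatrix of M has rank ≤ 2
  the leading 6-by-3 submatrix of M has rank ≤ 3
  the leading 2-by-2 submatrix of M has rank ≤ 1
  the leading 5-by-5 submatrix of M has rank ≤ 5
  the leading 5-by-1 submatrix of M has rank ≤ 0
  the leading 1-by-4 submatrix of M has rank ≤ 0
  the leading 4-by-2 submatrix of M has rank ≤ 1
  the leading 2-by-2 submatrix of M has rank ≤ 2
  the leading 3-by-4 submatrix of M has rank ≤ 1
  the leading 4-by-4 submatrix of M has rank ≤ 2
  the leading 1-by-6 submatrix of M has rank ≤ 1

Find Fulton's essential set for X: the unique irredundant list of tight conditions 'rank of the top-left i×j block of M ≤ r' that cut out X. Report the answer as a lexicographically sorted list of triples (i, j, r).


The tightest implied rank at each (i,j), from the 17 conditions:

  0, 0, 0, 0, 1, 1, 1
  0, 1, 1, 1, 2, 2, 2
  0, 1, 1, 1, 2, 3, 3
  0, 1, 2, 2, 3, 4, 4
  0, 1, 2, 3, 4, 5, 5
  1, 2, 3, 4, 5, 6, 6
  1, 2, 3, 4, 5, 6, 7

the unique w with this rank table is (5, 2, 6, 3, 4, 1, 7).

Rothe diagram D(w) (10 cells), 3 SE-corners (essential conditions):

[(1, 4, 0), (3, 4, 1), (5, 1, 0)]


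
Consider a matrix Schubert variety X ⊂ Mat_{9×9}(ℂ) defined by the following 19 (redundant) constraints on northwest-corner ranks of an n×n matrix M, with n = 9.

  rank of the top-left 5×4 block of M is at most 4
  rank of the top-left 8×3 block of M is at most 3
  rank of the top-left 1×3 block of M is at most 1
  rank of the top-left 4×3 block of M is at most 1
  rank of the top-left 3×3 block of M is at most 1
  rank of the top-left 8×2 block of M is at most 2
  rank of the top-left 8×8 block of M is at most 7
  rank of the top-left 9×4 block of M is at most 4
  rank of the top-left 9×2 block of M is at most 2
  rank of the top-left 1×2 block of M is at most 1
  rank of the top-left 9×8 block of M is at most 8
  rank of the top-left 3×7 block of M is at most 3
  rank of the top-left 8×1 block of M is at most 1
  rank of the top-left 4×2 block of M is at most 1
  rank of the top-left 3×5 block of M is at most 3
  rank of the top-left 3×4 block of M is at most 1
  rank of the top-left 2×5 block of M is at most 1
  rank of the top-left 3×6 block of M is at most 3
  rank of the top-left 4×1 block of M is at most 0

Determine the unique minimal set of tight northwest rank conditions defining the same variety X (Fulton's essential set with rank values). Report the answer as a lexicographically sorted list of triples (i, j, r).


Rank table r_w(9×9) implied by the 19 constraints:

  R[1]: 0 | 1 | 1 | 1 | 1 | 1 | 1 | 1 | 1
  R[2]: 0 | 1 | 1 | 1 | 1 | 2 | 2 | 2 | 2
  R[3]: 0 | 1 | 1 | 1 | 2 | 3 | 3 | 3 | 3
  R[4]: 0 | 1 | 1 | 2 | 3 | 4 | 4 | 4 | 4
  R[5]: 1 | 2 | 2 | 3 | 4 | 5 | 5 | 5 | 5
  R[6]: 1 | 2 | 3 | 4 | 5 | 6 | 6 | 6 | 6
  R[7]: 1 | 2 | 3 | 4 | 5 | 6 | 7 | 7 | 7
  R[8]: 1 | 2 | 3 | 4 | 5 | 6 | 7 | 7 | 8
  R[9]: 1 | 2 | 3 | 4 | 5 | 6 | 7 | 8 | 9

second differences of R give the permutation w = (2, 6, 5, 4, 1, 3, 7, 9, 8).

5 SE-corners of the 11-cell Rothe diagram give Ess(w):

[(2, 5, 1), (3, 4, 1), (4, 1, 0), (4, 3, 1), (8, 8, 7)]
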